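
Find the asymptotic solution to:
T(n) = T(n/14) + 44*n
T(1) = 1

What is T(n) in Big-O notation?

Geometric series: 44*n*(1 + 1/14 + 1/14^2 + ...) = O(n). T(n) = O(n).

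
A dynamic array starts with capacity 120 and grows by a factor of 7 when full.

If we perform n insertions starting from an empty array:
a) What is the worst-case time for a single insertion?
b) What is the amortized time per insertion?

(a) Worst-case single insertion: O(n) -- when the array is full at capacity c, the resize copies all c elements, and c can be Theta(n).
(b) Resizes happen at sizes 120, 840, 5880, ... Total copy cost for n insertions: 120 + 840 + ... = O(n) (geometric series with ratio 1/7). Amortized cost per insertion: O(n)/n = O(1).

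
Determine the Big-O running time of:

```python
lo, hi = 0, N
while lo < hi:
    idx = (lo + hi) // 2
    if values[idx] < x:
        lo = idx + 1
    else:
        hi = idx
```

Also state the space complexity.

Time complexity: O(log n).
Space complexity: O(1).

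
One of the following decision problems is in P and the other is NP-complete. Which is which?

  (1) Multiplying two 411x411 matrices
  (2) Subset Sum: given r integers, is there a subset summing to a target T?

(1) is P: the schoolbook algorithm runs in O(n^3).
(2) is NP-complete: one of Karp's 21 NP-complete problems.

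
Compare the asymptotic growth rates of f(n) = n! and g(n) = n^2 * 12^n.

f(n) = n! grows faster: by Stirling n! ~ (n/e)^n sqrt(2*pi*n); (n/e)^n eventually dominates n^2 * 12^n.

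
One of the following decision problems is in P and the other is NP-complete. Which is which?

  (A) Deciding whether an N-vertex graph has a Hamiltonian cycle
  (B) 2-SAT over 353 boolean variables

(A) is NP-complete: one of Karp's 21 NP-complete problems.
(B) is P: 2-SAT is solvable in linear time via implication-graph SCCs.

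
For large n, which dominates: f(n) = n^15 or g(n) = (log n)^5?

f(n) = n^15 grows faster: any positive polynomial dominates any polylog.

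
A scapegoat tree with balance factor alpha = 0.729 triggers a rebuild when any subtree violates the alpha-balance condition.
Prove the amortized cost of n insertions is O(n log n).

Define potential Phi = c * sum of |size(left(v)) - size(right(v))| over all nodes. An insertion at depth d costs O(d) = O(log n) and increases Phi by O(log n). When a rebuild of subtree of size s occurs, it costs O(s) but reduces Phi by Omega(s). With alpha = 0.729, between rebuilds Omega(s) insertions must occur. Amortized cost per insertion: O(log n).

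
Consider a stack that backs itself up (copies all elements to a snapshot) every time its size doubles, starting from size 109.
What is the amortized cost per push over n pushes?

Backups occur at sizes 109, 218, 436, ..., copying 109 + 218 + 436 + ... <= 2n elements total (geometric series). Spread over n pushes, the amortized backup cost is O(1) per push.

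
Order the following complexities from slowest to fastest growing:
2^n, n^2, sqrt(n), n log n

Ordered by growth rate: sqrt(n) < n log n < n^2 < 2^n.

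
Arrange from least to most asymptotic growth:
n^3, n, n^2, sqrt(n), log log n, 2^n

Ordered by growth rate: log log n < sqrt(n) < n < n^2 < n^3 < 2^n.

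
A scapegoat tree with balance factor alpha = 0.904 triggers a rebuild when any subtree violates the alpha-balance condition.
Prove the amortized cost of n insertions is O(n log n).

Define potential Phi = c * sum of |size(left(v)) - size(right(v))| over all nodes. An insertion at depth d costs O(d) = O(log n) and increases Phi by O(log n). When a rebuild of subtree of size s occurs, it costs O(s) but reduces Phi by Omega(s). With alpha = 0.904, between rebuilds Omega(s) insertions must occur. Amortized cost per insertion: O(log n).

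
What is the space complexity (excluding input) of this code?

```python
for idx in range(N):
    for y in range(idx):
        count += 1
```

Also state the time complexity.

Space complexity: O(1).
Only a constant amount of auxiliary storage is used; nothing grows with n.
Time complexity: O(n^2).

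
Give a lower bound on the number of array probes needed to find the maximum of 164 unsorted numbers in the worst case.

Adversary: any unprobed cell could hold a value larger than everything seen so far. If fewer than 164 cells are probed, the adversary places the max in an unprobed cell. So all 164 cells must be examined; together with 164-1 comparisons this is tight.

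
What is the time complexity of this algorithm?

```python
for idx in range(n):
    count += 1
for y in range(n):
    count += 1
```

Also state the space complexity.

Time complexity: O(n).
Space complexity: O(1).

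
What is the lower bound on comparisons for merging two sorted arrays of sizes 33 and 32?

Adversary argument: with sizes 33 and 32 (differing by at most 1), interleave the two arrays so that every consecutive pair in the output comes from different inputs. Then each of the 64 adjacent output pairs must be directly compared, or the algorithm cannot determine their relative order. So 64 comparisons are necessary; standard merge achieves this.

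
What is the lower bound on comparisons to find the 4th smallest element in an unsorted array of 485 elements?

Finding the 4th smallest of 485 elements requires Omega(n) comparisons. Every element must participate in at least one comparison; otherwise it could be the 4th smallest.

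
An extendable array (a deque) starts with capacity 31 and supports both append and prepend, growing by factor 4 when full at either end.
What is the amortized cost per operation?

Growth at either end copies all elements; capacities form a geometric sequence with ratio 4, so total copy cost over n operations is O(n) (two geometric series). Amortized O(1).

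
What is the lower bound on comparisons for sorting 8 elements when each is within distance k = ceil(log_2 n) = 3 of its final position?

Partition the 8 positions into floor(n/k) blocks of k = 3 consecutive positions; any permutation within a block keeps every element within k of its final position, so there are at least (k!)^(n/k) distinguishable inputs. Lower bound: log_2((k!)^(n/k)) = (n/k) * log_2(k!) = Theta(n log k); with k = ceil(log_2 n), this is Omega(n log log n).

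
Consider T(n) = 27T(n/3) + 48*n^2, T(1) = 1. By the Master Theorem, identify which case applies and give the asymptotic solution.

a=27, b=3, f(n)=48*n^2.
log_3(27) = 3 > 2.
Since f(n) = O(n^2) is polynomially smaller than n^3, Case 1 applies.
T(n) = Theta(n^3).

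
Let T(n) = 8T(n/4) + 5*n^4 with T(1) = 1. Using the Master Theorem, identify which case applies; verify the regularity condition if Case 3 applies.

a=8, b=4, f(n)=5*n^4.
log_4(8) = 1.5 < 4.
f(n) = Omega(n^(1.5+epsilon)) for some epsilon > 0, so Case 3 is the candidate.
Regularity: a*f(n/b) = 8*5*(n/4)^4 = (8/256)*5*n^4 <= c*f(n) with c = 8/256 < 1. Satisfied.
Case 3: T(n) = Theta(n^4).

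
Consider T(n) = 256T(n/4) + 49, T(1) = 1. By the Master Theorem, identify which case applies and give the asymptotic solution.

a=256, b=4, f(n)=49.
log_4(256) = 4 > 0.
Since f(n) = O(n^0) is polynomially smaller than n^4, Case 1 applies.
T(n) = Theta(n^4).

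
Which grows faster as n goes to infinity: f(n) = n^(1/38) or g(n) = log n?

f(n) = n^(1/38) grows faster: any positive power of n dominates log n.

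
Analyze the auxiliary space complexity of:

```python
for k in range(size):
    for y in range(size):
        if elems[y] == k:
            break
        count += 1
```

Space complexity: O(1).
Only a constant amount of auxiliary storage is used; nothing grows with n.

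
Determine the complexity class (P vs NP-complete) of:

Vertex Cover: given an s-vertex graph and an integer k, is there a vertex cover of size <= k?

This problem is NP-complete: one of Karp's 21 NP-complete problems (with k part of the input; for any fixed constant k it is in P).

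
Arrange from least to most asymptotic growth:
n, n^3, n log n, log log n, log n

Ordered by growth rate: log log n < log n < n < n log n < n^3.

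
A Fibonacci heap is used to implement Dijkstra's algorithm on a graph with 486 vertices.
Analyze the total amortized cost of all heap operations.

Dijkstra performs 486 insert, 486 extract-min, and at most E decrease-key operations. With Fibonacci heap: insert O(1) amortized, extract-min O(log n) amortized, decrease-key O(1) amortized. Total with n = 486: O(n * 1 + n * log n + E * 1) = O(n log n + E).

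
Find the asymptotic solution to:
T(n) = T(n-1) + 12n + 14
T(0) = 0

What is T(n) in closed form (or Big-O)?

Dominant term in sum is 12*sum(i, i=1..n) = 12*n*(n+1)/2 = O(n^2).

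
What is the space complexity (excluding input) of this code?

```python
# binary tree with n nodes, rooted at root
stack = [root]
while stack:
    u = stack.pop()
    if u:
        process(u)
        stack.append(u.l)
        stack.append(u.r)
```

Space complexity: O(n).
Auxiliary storage grows linearly with the input size n in the worst case.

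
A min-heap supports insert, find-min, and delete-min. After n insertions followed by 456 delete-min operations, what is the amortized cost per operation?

Insert takes O(log n) worst case. Delete-min takes O(log n). Over a sequence of n inserts and 456 delete-mins, total cost is O((n + 456) log n). Amortized per operation: O(log n).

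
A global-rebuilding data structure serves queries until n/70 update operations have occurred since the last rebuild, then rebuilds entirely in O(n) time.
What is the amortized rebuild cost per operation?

The O(n) rebuild is triggered by n/70 operations, so each contributes O(n)/(n/70) = O(70) = O(1) to the rebuild cost.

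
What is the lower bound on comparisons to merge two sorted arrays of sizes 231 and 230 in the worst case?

Adversary: with |231 - 230| <= 1 the inputs can be fully interleaved so that every adjacent pair in the merged output comes from different arrays. Then each of the 460 adjacent pairs must be directly compared, or the algorithm cannot determine their relative order. Standard merge meets this bound.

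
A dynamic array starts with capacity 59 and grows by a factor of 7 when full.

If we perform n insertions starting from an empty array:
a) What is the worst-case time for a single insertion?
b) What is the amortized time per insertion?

(a) Worst-case single insertion: O(n) -- when the array is full at capacity c, the resize copies all c elements, and c can be Theta(n).
(b) Resizes happen at sizes 59, 413, 2891, ... Total copy cost for n insertions: 59 + 413 + ... = O(n) (geometric series with ratio 1/7). Amortized cost per insertion: O(n)/n = O(1).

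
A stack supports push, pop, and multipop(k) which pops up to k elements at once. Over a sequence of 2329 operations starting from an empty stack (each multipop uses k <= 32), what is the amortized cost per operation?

Each element is pushed exactly once and popped at most once (whether by pop or as part of a multipop). So the total number of individual pops over the whole sequence is at most the number of pushes, which is at most 2329. Total work <= 2 * 2329, hence O(1) amortized per operation.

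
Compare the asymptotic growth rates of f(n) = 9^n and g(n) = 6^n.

f(n) = 9^n grows faster: (9/6)^n -> infinity since 9/6 > 1.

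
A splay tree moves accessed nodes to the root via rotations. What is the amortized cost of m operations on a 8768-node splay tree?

Using a potential function Phi = sum of log(size of subtree) for each node, each splay operation has amortized cost O(log n) where n = 8768. Bad individual operations (O(n)) are offset by decreased potential.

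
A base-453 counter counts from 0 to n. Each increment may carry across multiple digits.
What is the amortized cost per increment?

Digit at position i changes every 453^i increments. Total digit changes over n increments: n * 453/(453-1) = O(n). Amortized: O(1).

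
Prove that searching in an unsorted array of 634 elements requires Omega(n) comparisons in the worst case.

An adversary can always place the target in the last position checked. Until all 634 positions are examined, the target might be in any unchecked position. Therefore 634 comparisons are necessary.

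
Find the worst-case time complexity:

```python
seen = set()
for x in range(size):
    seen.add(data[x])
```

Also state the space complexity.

Time complexity: O(n).
Space complexity: O(n).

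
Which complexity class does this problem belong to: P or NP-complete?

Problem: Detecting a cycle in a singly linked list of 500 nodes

This problem is in P: Floyd's tortoise-and-hare runs in O(n) time, O(1) space.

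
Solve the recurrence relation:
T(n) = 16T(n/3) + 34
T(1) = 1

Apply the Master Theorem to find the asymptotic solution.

a=16, b=3, f(n)=34. log_3(16) = 2.524. Case 1 of Master Theorem: T(n) = O(n^2.524).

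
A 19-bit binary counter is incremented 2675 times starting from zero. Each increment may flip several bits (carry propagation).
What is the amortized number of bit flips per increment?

Bit i flips on every 2^i-th increment, so over 2675 increments bit i flips floor(2675/2^i) times. Summing over i: total flips < 2 * 2675. Amortized: < 2 = O(1) per increment.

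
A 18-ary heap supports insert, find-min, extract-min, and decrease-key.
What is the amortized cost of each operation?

The 18-ary heap has height O(log_18 n). Insert sifts up: O(log_18 n). Find-min reads the root: O(1). Extract-min sifts down comparing 18 children per level: O(18 * log_18 n). Decrease-key sifts up: O(log_18 n).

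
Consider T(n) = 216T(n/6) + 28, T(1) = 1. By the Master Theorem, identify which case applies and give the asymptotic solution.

a=216, b=6, f(n)=28.
log_6(216) = 3 > 0.
Since f(n) = O(n^0) is polynomially smaller than n^3, Case 1 applies.
T(n) = Theta(n^3).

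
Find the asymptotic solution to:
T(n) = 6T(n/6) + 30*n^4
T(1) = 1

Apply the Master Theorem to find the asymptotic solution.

a=6, b=6, f(n)=30*n^4. log_6(6) = 1 < 4. Case 3: T(n) = O(n^4).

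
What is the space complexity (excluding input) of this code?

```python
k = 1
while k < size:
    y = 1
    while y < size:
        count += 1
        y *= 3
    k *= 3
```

Space complexity: O(1).
Only a constant amount of auxiliary storage is used; nothing grows with n.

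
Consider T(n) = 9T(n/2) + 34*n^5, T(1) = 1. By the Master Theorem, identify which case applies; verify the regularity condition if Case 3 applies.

a=9, b=2, f(n)=34*n^5.
log_2(9) = 3.17 < 5.
f(n) = Omega(n^(3.17+epsilon)) for some epsilon > 0, so Case 3 is the candidate.
Regularity: a*f(n/b) = 9*34*(n/2)^5 = (9/32)*34*n^5 <= c*f(n) with c = 9/32 < 1. Satisfied.
Case 3: T(n) = Theta(n^5).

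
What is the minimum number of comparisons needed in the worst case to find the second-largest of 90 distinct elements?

Lower bound: finding the max needs 90-1 comparisons. By the adversary weight-doubling argument, the max must personally win >= ceil(log_2(90)) = 7 comparisons; the 2nd-largest is among those 7 losers, needing 7-1 more comparisons. Total >= 90-1 + 7-1 = 95. A balanced knockout tournament achieves this.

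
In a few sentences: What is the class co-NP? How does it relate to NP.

co-NP is the class of problems whose complement is in NP. A problem is in co-NP if 'no' instances have short proofs. NP and co-NP may or may not be equal. If NP != co-NP, then P != NP. Tautology (is a formula always true?) is in co-NP.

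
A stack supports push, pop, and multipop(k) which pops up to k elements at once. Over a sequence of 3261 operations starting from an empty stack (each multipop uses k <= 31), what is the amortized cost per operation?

Each element is pushed exactly once and popped at most once (whether by pop or as part of a multipop). So the total number of individual pops over the whole sequence is at most the number of pushes, which is at most 3261. Total work <= 2 * 3261, hence O(1) amortized per operation.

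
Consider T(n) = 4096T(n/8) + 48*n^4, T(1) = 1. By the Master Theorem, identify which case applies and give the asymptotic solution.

a=4096, b=8, f(n)=48*n^4.
log_8(4096) = 4, so n^(log_b(a)) = n^4.
f(n) = Theta(n^4), so Case 2 applies.
T(n) = Theta(n^4 log n).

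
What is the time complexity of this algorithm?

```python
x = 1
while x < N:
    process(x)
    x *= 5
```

Time complexity: O(log n).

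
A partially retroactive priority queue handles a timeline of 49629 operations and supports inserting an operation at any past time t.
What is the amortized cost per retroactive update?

Partially retroactive priority queues (Demaine-Iacono-Langerman) allow updates at past times with queries only at the present. With a balanced BST over the m = 49629 timeline events tracking bridges, each retroactive insert or delete is O(log m) amortized.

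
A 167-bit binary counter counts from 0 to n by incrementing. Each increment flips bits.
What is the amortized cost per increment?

Bit i flips every 2^i increments. Total flips over n increments: sum_{i=0}^{167} n/2^i < 2n. Amortized cost: 2n/n = O(1).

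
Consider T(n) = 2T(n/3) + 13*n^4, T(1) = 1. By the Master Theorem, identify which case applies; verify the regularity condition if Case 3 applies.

a=2, b=3, f(n)=13*n^4.
log_3(2) = 0.6309 < 4.
f(n) = Omega(n^(0.6309+epsilon)) for some epsilon > 0, so Case 3 is the candidate.
Regularity: a*f(n/b) = 2*13*(n/3)^4 = (2/81)*13*n^4 <= c*f(n) with c = 2/81 < 1. Satisfied.
Case 3: T(n) = Theta(n^4).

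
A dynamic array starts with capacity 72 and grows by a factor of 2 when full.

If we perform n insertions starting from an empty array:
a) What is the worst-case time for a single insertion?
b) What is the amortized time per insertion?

(a) Worst-case single insertion: O(n) -- when the array is full at capacity c, the resize copies all c elements, and c can be Theta(n).
(b) Resizes happen at sizes 72, 144, 288, ... Total copy cost for n insertions: 72 + 144 + ... = O(n) (geometric series with ratio 1/2). Amortized cost per insertion: O(n)/n = O(1).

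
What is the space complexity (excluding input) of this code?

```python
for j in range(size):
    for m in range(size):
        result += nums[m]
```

Space complexity: O(1).
Only a constant amount of auxiliary storage is used; nothing grows with n.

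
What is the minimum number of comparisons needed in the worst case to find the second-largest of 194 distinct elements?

Lower bound: finding the max needs 194-1 comparisons. By the adversary weight-doubling argument, the max must personally win >= ceil(log_2(194)) = 8 comparisons; the 2nd-largest is among those 8 losers, needing 8-1 more comparisons. Total >= 194-1 + 8-1 = 200. A balanced knockout tournament achieves this.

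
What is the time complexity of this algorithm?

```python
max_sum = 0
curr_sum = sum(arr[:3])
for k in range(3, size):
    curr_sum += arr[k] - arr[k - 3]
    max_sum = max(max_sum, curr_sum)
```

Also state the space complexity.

Time complexity: O(n).
Space complexity: O(1).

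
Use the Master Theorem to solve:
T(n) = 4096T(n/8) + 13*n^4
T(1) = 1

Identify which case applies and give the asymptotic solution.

a=4096, b=8, f(n)=13*n^4.
log_8(4096) = 4, so n^(log_b(a)) = n^4.
f(n) = Theta(n^4), so Case 2 applies.
T(n) = Theta(n^4 log n).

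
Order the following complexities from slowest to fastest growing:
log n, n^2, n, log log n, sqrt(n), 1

Ordered by growth rate: 1 < log log n < log n < sqrt(n) < n < n^2.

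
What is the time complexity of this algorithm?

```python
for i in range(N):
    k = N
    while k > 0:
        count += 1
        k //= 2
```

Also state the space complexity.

Time complexity: O(n log n).
Space complexity: O(1).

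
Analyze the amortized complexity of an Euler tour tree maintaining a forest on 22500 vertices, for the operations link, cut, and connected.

An Euler tour tree stores each tree's Euler tour as a balanced BST keyed by tour position. On 22500 vertices: link concatenates two tours via O(1) splits/joins of size <= 2*22500 (O(log n)); cut splits the tour at the two occurrences of the edge (O(log n)); connected compares BST roots (O(log n) to find the root). All O(log n) amortized.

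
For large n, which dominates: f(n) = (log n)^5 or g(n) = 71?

f(n) = (log n)^5 grows faster: any unbounded function dominates a constant.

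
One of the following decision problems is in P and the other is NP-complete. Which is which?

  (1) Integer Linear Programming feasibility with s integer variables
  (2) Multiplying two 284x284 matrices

(1) is NP-complete: ILP feasibility is NP-complete (LP relaxation is in P).
(2) is P: the schoolbook algorithm runs in O(n^3).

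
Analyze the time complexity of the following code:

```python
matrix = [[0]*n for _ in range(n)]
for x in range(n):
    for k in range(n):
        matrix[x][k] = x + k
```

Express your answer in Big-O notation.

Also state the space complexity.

Time complexity: O(n^2).
Space complexity: O(n^2).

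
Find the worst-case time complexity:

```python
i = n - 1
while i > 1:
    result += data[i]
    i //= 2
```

Time complexity: O(log n).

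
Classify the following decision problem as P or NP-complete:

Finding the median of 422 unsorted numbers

This problem is in P: linear-time selection (median-of-medians) runs in O(n).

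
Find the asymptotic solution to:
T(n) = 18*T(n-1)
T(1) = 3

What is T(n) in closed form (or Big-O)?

Each step multiplies by 18. T(n) = T(1)*18^(n-1) = 3*18^(n-1).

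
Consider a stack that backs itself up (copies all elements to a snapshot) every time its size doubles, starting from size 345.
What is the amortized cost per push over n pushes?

Backups occur at sizes 345, 690, 1380, ..., copying 345 + 690 + 1380 + ... <= 2n elements total (geometric series). Spread over n pushes, the amortized backup cost is O(1) per push.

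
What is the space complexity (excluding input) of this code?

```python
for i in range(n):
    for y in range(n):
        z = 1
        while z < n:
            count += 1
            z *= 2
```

Space complexity: O(1).
Only a constant amount of auxiliary storage is used; nothing grows with n.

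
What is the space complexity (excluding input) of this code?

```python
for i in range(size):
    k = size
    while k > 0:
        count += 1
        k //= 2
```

Space complexity: O(1).
Only a constant amount of auxiliary storage is used; nothing grows with n.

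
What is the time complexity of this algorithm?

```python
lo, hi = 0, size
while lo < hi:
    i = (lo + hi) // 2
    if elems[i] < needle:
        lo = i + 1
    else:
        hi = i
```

Time complexity: O(log n).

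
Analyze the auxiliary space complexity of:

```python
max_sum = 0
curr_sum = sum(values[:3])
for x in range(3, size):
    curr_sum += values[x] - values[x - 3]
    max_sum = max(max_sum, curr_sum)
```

Space complexity: O(1).
Only a constant amount of auxiliary storage is used; nothing grows with n.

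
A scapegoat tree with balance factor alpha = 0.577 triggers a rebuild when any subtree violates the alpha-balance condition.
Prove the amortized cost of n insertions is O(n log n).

Define potential Phi = c * sum of |size(left(v)) - size(right(v))| over all nodes. An insertion at depth d costs O(d) = O(log n) and increases Phi by O(log n). When a rebuild of subtree of size s occurs, it costs O(s) but reduces Phi by Omega(s). With alpha = 0.577, between rebuilds Omega(s) insertions must occur. Amortized cost per insertion: O(log n).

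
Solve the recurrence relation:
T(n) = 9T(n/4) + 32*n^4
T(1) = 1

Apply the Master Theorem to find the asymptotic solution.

a=9, b=4, f(n)=32*n^4. log_4(9) = 1.585 < 4. Case 3: T(n) = O(n^4).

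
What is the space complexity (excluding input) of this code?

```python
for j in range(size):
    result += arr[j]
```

Space complexity: O(1).
Only a constant amount of auxiliary storage is used; nothing grows with n.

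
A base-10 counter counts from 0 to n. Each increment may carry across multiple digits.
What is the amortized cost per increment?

Digit at position i changes every 10^i increments. Total digit changes over n increments: n * 10/(10-1) = O(n). Amortized: O(1).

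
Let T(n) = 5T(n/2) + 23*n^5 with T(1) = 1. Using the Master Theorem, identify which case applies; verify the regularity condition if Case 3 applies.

a=5, b=2, f(n)=23*n^5.
log_2(5) = 2.322 < 5.
f(n) = Omega(n^(2.322+epsilon)) for some epsilon > 0, so Case 3 is the candidate.
Regularity: a*f(n/b) = 5*23*(n/2)^5 = (5/32)*23*n^5 <= c*f(n) with c = 5/32 < 1. Satisfied.
Case 3: T(n) = Theta(n^5).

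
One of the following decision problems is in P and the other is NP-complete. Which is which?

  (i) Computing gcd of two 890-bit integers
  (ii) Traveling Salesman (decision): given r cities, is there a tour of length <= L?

(i) is P: the Euclidean algorithm runs in polynomial time in the bit-length.
(ii) is NP-complete: reduces from Hamiltonian Cycle.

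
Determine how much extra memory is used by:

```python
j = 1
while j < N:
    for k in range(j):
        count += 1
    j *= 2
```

Space complexity: O(1).
Only a constant amount of auxiliary storage is used; nothing grows with n.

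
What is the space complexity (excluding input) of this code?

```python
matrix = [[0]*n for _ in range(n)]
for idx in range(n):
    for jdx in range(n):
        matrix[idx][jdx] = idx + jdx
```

Space complexity: O(n^2).
A 2D structure of size n x n is allocated.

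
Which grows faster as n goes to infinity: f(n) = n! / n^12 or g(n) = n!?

g(n) = n! grows faster: the ratio n!/(n!/n^12) = n^12 -> infinity.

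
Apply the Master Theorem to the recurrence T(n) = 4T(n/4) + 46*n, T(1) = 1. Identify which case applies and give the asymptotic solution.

a=4, b=4, f(n)=46*n.
log_4(4) = 1, so n^(log_b(a)) = n.
f(n) = Theta(n), so Case 2 applies.
T(n) = Theta(n log n).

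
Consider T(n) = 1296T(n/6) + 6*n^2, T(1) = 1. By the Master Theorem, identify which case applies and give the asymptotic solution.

a=1296, b=6, f(n)=6*n^2.
log_6(1296) = 4 > 2.
Since f(n) = O(n^2) is polynomially smaller than n^4, Case 1 applies.
T(n) = Theta(n^4).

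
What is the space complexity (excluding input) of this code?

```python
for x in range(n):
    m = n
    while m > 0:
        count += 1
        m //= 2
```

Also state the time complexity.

Space complexity: O(1).
Only a constant amount of auxiliary storage is used; nothing grows with n.
Time complexity: O(n log n).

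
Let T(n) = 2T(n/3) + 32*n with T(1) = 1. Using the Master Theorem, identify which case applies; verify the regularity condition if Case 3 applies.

a=2, b=3, f(n)=32*n.
log_3(2) = 0.6309 < 1.
f(n) = Omega(n^(0.6309+epsilon)) for some epsilon > 0, so Case 3 is the candidate.
Regularity: a*f(n/b) = 2*32*(n/3)^1 = (2/3)*32*n^1 <= c*f(n) with c = 2/3 < 1. Satisfied.
Case 3: T(n) = Theta(n).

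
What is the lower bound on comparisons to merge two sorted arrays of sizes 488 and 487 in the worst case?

Adversary: with |488 - 487| <= 1 the inputs can be fully interleaved so that every adjacent pair in the merged output comes from different arrays. Then each of the 974 adjacent pairs must be directly compared, or the algorithm cannot determine their relative order. Standard merge meets this bound.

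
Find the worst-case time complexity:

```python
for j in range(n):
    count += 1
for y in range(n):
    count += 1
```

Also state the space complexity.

Time complexity: O(n).
Space complexity: O(1).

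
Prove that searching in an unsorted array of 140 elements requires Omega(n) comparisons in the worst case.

An adversary can always place the target in the last position checked. Until all 140 positions are examined, the target might be in any unchecked position. Therefore 140 comparisons are necessary.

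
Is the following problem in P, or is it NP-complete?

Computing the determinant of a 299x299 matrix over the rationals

This problem is in P: Gaussian elimination runs in O(n^3).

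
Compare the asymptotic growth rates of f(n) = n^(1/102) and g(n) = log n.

f(n) = n^(1/102) grows faster: any positive power of n dominates log n.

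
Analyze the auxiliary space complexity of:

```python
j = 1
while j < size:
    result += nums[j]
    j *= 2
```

Space complexity: O(1).
Only a constant amount of auxiliary storage is used; nothing grows with n.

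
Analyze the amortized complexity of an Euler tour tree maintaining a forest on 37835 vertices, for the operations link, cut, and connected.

An Euler tour tree stores each tree's Euler tour as a balanced BST keyed by tour position. On 37835 vertices: link concatenates two tours via O(1) splits/joins of size <= 2*37835 (O(log n)); cut splits the tour at the two occurrences of the edge (O(log n)); connected compares BST roots (O(log n) to find the root). All O(log n) amortized.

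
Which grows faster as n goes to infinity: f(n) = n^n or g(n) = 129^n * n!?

g(n) = 129^n * n! grows faster: by Stirling n! ~ sqrt(2 pi n)(n/e)^n, so 129^n n! / n^n ~ (129/e)^n sqrt(2 pi n) -> infinity since 129/e > 1.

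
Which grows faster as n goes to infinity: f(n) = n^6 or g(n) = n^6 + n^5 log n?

f(n) = n^6 and g(n) = n^6 + n^5 log n are Theta of each other: the lower-order n^5 log n term is o(n^6); both are Theta(n^6).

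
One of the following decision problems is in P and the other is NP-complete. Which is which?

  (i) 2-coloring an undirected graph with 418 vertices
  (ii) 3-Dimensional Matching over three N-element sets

(i) is P: 2-coloring is bipartiteness testing via BFS, O(V+E).
(ii) is NP-complete: one of Karp's 21 NP-complete problems.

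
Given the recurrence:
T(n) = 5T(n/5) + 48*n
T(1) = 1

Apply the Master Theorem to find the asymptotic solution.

a=5, b=5, f(n)=48*n. log_5(5) = 1. Case 2: T(n) = O(n log n).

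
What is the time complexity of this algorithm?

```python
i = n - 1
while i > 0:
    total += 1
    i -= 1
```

Time complexity: O(n).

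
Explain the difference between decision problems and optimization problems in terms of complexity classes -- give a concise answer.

Decision problems have yes/no answers and are classified into P, NP, etc. Optimization problems seek the best solution. Every optimization problem has a corresponding decision version. If the decision version is NP-complete, the optimization version is NP-hard.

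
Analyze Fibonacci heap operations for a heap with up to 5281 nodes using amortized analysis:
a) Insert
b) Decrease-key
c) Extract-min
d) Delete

Fibonacci heaps use lazy consolidation. Potential function Phi = t + 2m (t = number of trees, m = marked nodes).
- Insert: O(1) actual, Delta Phi = +1 (one new tree) => O(1) amortized.
- Decrease-key: with c cascading cuts, actual cost is O(c); Delta Phi <= c - 2(c-1) + 2 = 4 - c (c new trees; >= c-1 marks cleared; <= 1 new mark). Amortized O(c) + (4 - c) = O(1).
- Extract-min: O(D(n) + t) actual; consolidation drops t to <= D(n)+1, so Delta Phi pays for the t term. D(n) = O(log n) for n = 5281 => O(log n) amortized.
- Delete: decrease-key to -inf then extract-min = O(log n).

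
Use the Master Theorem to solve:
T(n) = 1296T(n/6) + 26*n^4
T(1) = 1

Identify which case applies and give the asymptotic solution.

a=1296, b=6, f(n)=26*n^4.
log_6(1296) = 4, so n^(log_b(a)) = n^4.
f(n) = Theta(n^4), so Case 2 applies.
T(n) = Theta(n^4 log n).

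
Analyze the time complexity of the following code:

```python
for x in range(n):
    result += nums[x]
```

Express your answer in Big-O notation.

Time complexity: O(n).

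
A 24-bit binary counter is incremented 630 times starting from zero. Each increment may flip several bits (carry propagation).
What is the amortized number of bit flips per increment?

Bit i flips on every 2^i-th increment, so over 630 increments bit i flips floor(630/2^i) times. Summing over i: total flips < 2 * 630. Amortized: < 2 = O(1) per increment.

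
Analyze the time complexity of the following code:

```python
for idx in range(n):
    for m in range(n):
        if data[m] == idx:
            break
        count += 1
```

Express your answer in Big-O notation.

Time complexity: O(n^2).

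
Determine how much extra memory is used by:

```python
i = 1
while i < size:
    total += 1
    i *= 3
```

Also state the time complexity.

Space complexity: O(1).
Only a constant amount of auxiliary storage is used; nothing grows with n.
Time complexity: O(log n).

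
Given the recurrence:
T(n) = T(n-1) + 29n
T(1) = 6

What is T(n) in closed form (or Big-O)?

Unrolling: T(n) = 6 + 29*(2 + 3 + ... + n) = 6 + 29*(n(n+1)/2 - 1) = O(n^2).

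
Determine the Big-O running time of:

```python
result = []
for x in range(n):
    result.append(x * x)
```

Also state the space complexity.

Time complexity: O(n).
Space complexity: O(n).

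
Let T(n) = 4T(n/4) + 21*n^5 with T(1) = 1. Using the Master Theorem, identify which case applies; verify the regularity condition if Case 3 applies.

a=4, b=4, f(n)=21*n^5.
log_4(4) = 1 < 5.
f(n) = Omega(n^(1+epsilon)) for some epsilon > 0, so Case 3 is the candidate.
Regularity: a*f(n/b) = 4*21*(n/4)^5 = (4/1024)*21*n^5 <= c*f(n) with c = 4/1024 < 1. Satisfied.
Case 3: T(n) = Theta(n^5).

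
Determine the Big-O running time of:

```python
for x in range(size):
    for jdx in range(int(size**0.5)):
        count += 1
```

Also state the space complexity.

Time complexity: O(n * sqrt(n)).
Space complexity: O(1).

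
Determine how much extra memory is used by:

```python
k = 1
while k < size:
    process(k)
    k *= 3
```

Space complexity: O(1).
Only a constant amount of auxiliary storage is used; nothing grows with n.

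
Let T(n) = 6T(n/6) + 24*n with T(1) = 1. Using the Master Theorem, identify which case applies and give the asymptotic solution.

a=6, b=6, f(n)=24*n.
log_6(6) = 1, so n^(log_b(a)) = n.
f(n) = Theta(n), so Case 2 applies.
T(n) = Theta(n log n).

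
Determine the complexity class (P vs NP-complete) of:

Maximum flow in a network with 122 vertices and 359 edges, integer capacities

This problem is in P: Edmonds-Karp / push-relabel run in polynomial time.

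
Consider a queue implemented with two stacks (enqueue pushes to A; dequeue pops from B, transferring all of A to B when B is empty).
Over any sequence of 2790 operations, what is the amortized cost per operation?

Each element is pushed to A once, popped once, pushed to B once, and popped once: 4 unit operations over its lifetime. Over 2790 operations the total work is O(2790). Amortized O(1) per enqueue/dequeue.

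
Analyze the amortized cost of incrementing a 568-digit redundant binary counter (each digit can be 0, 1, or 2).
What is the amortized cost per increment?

A redundant counter on 568 digits allows digit values 0, 1, 2. Increment adds 1 to the least significant digit and carries any 2 to a 0 plus +1 on the next digit. With potential Phi = (number of 2-digits), each increment does O(1) actual work plus a chain of carries, each of which decreases Phi by 1. Amortized O(1).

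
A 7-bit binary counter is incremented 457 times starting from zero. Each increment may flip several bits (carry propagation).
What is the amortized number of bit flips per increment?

Bit i flips on every 2^i-th increment, so over 457 increments bit i flips floor(457/2^i) times. Summing over i: total flips < 2 * 457. Amortized: < 2 = O(1) per increment.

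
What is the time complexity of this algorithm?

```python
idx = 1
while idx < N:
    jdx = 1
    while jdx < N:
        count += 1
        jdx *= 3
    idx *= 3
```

Time complexity: O(log^2 n).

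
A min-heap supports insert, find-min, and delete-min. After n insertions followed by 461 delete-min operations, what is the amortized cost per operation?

Insert takes O(log n) worst case. Delete-min takes O(log n). Over a sequence of n inserts and 461 delete-mins, total cost is O((n + 461) log n). Amortized per operation: O(log n).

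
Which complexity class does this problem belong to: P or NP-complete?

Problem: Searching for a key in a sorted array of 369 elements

This problem is in P: binary search runs in O(log n).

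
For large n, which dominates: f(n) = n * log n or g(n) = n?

f(n) = n * log n grows faster: extra log n factor -> infinity.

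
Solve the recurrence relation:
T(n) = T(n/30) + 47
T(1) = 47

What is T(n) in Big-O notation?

Each step divides n by 30 and adds 47. After log_30(n) steps, T(n) = O(log n).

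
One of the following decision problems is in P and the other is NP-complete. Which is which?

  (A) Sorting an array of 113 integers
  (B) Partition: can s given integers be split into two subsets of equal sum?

(A) is P: merge sort runs in O(n log n).
(B) is NP-complete: Subset Sum reduces to it (one of Karp's 21 NP-complete problems).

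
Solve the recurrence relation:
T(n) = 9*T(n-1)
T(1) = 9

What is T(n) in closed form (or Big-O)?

Each step multiplies by 9. T(n) = T(1)*9^(n-1) = 9*9^(n-1).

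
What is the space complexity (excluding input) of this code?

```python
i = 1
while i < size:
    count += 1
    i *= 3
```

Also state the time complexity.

Space complexity: O(1).
Only a constant amount of auxiliary storage is used; nothing grows with n.
Time complexity: O(log n).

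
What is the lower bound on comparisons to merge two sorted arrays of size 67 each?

To merge two sorted arrays of size 67, we need at least 133 comparisons in the worst case. An adversary can force every element to be compared.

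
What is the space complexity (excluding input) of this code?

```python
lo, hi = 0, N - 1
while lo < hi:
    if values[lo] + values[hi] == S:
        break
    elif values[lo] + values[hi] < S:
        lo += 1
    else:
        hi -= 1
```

Space complexity: O(1).
Only a constant amount of auxiliary storage is used; nothing grows with n.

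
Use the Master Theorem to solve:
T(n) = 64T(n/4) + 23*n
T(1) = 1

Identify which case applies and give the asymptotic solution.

a=64, b=4, f(n)=23*n.
log_4(64) = 3 > 1.
Since f(n) = O(n^1) is polynomially smaller than n^3, Case 1 applies.
T(n) = Theta(n^3).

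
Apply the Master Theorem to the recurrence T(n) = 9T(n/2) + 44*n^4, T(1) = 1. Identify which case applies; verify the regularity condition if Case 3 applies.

a=9, b=2, f(n)=44*n^4.
log_2(9) = 3.17 < 4.
f(n) = Omega(n^(3.17+epsilon)) for some epsilon > 0, so Case 3 is the candidate.
Regularity: a*f(n/b) = 9*44*(n/2)^4 = (9/16)*44*n^4 <= c*f(n) with c = 9/16 < 1. Satisfied.
Case 3: T(n) = Theta(n^4).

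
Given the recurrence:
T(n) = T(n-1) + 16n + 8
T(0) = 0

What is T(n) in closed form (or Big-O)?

Dominant term in sum is 16*sum(i, i=1..n) = 16*n*(n+1)/2 = O(n^2).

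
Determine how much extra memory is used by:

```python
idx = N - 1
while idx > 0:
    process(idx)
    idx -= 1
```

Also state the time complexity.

Space complexity: O(1).
Only a constant amount of auxiliary storage is used; nothing grows with n.
Time complexity: O(n).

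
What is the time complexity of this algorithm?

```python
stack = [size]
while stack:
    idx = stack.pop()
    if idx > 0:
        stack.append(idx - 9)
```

Time complexity: O(n).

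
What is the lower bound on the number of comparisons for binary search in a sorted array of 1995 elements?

With 1995 possible positions, we need at least ceil(log_2(1995)) = 11 comparisons. Each comparison splits the remaining candidates by at most half.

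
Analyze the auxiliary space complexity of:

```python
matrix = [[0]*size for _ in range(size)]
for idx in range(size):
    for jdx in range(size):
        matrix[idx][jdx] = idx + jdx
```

Space complexity: O(n^2).
A 2D structure of size n x n is allocated.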